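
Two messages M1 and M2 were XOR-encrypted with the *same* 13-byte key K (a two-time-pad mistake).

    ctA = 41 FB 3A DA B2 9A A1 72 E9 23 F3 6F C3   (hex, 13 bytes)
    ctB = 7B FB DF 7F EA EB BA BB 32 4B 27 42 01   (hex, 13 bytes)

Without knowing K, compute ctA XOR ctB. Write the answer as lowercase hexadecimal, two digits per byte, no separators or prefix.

ctA ⊕ ctB = (M1 ⊕ K) ⊕ (M2 ⊕ K) = M1 ⊕ M2 — the shared key cancels under XOR.
byte 0: 01000001 XOR 01111011 = 00111010
byte 1: 11111011 XOR 11111011 = 00000000
byte 2: 00111010 XOR 11011111 = 11100101
byte 3: 11011010 XOR 01111111 = 10100101
byte 4: 10110010 XOR 11101010 = 01011000
byte 5: 10011010 XOR 11101011 = 01110001
byte 6: 10100001 XOR 10111010 = 00011011
byte 7: 01110010 XOR 10111011 = 11001001
byte 8: 11101001 XOR 00110010 = 11011011
byte 9: 00100011 XOR 01001011 = 01101000
byte 10: 11110011 XOR 00100111 = 11010100
byte 11: 01101111 XOR 01000010 = 00101101
byte 12: 11000011 XOR 00000001 = 11000010

3a00e5a558711bc9db68d42dc2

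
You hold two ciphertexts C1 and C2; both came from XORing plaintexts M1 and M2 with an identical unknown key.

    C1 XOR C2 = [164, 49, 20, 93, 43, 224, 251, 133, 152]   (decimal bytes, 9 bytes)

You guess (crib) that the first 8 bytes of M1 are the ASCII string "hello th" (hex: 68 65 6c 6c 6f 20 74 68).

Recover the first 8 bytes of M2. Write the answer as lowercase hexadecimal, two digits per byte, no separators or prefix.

Since C1 ⊕ C2 = M1 ⊕ M2, XORing with the guessed M1 bytes yields the corresponding M2 bytes: M2 = (C1 ⊕ C2) ⊕ M1.
a4 ⊕ 68 = cc
31 ⊕ 65 = 54
14 ⊕ 6c = 78
5d ⊕ 6c = 31
2b ⊕ 6f = 44
e0 ⊕ 20 = c0
fb ⊕ 74 = 8f
85 ⊕ 68 = ed

cc54783144c08fed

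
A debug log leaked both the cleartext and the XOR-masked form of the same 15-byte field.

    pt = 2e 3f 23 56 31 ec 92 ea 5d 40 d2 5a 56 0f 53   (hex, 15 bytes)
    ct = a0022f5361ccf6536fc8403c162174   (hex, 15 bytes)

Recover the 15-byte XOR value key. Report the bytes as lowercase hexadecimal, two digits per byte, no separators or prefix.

Since ct = pt ⊕ key, XORing both sides with pt gives key = pt ⊕ ct.
2e ⊕ a0 = 8e
3f ⊕ 02 = 3d
23 ⊕ 2f = 0c
56 ⊕ 53 = 05
31 ⊕ 61 = 50
ec ⊕ cc = 20
92 ⊕ f6 = 64
ea ⊕ 53 = b9
5d ⊕ 6f = 32
40 ⊕ c8 = 88
d2 ⊕ 40 = 92
5a ⊕ 3c = 66
56 ⊕ 16 = 40
0f ⊕ 21 = 2e
53 ⊕ 74 = 27

8e3d0c05502064b932889266402e27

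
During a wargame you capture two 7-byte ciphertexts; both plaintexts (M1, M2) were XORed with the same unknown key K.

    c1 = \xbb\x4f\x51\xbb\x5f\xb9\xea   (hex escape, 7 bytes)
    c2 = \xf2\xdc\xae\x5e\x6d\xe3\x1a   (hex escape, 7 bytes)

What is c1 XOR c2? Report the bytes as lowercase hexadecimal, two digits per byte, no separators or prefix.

4993ffe5325af0

c1 ⊕ c2 = (M1 ⊕ K) ⊕ (M2 ⊕ K) = M1 ⊕ M2 — the shared key cancels under XOR.
bb XOR f2 = 49
4f XOR dc = 93
51 XOR ae = ff
bb XOR 5e = e5
5f XOR 6d = 32
b9 XOR e3 = 5a
ea XOR 1a = f0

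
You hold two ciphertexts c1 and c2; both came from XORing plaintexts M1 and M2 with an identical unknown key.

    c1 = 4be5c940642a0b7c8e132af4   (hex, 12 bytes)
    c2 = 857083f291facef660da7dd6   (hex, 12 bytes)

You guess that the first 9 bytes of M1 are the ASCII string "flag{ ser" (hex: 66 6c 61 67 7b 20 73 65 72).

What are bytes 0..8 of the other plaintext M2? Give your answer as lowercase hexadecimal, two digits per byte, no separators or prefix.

First, c1 ⊕ c2 = (M1 ⊕ K) ⊕ (M2 ⊕ K) = M1 ⊕ M2, so the key drops out. Then M2 = (M1 ⊕ M2) ⊕ M1 over the first 9 bytes.
byte 0: (4b ^ 85) ^ 66 = ce ^ 66 = a8
byte 1: (e5 ^ 70) ^ 6c = 95 ^ 6c = f9
byte 2: (c9 ^ 83) ^ 61 = 4a ^ 61 = 2b
byte 3: (40 ^ f2) ^ 67 = b2 ^ 67 = d5
byte 4: (64 ^ 91) ^ 7b = f5 ^ 7b = 8e
byte 5: (2a ^ fa) ^ 20 = d0 ^ 20 = f0
byte 6: (0b ^ ce) ^ 73 = c5 ^ 73 = b6
byte 7: (7c ^ f6) ^ 65 = 8a ^ 65 = ef
byte 8: (8e ^ 60) ^ 72 = ee ^ 72 = 9c

a8f92bd58ef0b6ef9c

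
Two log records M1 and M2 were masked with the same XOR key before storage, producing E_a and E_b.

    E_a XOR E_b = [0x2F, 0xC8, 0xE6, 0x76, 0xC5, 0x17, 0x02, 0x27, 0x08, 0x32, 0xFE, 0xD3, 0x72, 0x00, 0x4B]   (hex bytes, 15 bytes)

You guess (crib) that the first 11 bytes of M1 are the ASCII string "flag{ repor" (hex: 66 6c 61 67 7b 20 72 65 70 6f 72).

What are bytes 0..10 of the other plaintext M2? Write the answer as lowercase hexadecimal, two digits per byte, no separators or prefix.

49a48711be377042785d8c

Since E_a ⊕ E_b = M1 ⊕ M2, XORing with the guessed M1 bytes yields the corresponding M2 bytes: M2 = (E_a ⊕ E_b) ⊕ M1.
 47 ⊕ 102 =  73
200 ⊕ 108 = 164
230 ⊕  97 = 135
118 ⊕ 103 =  17
197 ⊕ 123 = 190
 23 ⊕  32 =  55
  2 ⊕ 114 = 112
 39 ⊕ 101 =  66
  8 ⊕ 112 = 120
 50 ⊕ 111 =  93
254 ⊕ 114 = 140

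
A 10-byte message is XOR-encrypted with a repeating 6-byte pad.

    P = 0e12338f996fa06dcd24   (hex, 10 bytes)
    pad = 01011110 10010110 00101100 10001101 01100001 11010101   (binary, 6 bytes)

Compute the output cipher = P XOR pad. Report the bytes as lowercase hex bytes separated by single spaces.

The 6-byte key repeats, so the effective keystream is 5e 96 2c 8d 61 d5 5e 96 2c 8d.
byte 0: 0e XOR 5e = 50
byte 1: 12 XOR 96 = 84
byte 2: 33 XOR 2c = 1f
byte 3: 8f XOR 8d = 02
byte 4: 99 XOR 61 = f8
byte 5: 6f XOR d5 = ba
byte 6: a0 XOR 5e = fe
byte 7: 6d XOR 96 = fb
byte 8: cd XOR 2c = e1
byte 9: 24 XOR 8d = a9

50 84 1f 02 f8 ba fe fb e1 a9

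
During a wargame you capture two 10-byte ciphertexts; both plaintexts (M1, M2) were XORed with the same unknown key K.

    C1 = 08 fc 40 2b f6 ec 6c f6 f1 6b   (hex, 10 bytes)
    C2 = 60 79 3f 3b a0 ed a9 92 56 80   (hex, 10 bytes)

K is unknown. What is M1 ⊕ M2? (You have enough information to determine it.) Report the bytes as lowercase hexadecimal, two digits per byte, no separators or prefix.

68857f105601c564a7eb

C1 ⊕ C2 = (M1 ⊕ K) ⊕ (M2 ⊕ K) = M1 ⊕ M2 — the shared key cancels under XOR.
  8 xor  96 = 104
252 xor 121 = 133
 64 xor  63 = 127
 43 xor  59 =  16
246 xor 160 =  86
236 xor 237 =   1
108 xor 169 = 197
246 xor 146 = 100
241 xor  86 = 167
107 xor 128 = 235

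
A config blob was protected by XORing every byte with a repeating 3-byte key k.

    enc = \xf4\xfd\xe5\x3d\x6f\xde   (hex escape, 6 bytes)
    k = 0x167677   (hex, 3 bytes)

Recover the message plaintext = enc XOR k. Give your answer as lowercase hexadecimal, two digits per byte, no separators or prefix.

The 3-byte key repeats, so the effective keystream is 16 76 77 16 76 77.
byte 0: f4 ⊕ 16 = e2
byte 1: fd ⊕ 76 = 8b
byte 2: e5 ⊕ 77 = 92
byte 3: 3d ⊕ 16 = 2b
byte 4: 6f ⊕ 76 = 19
byte 5: de ⊕ 77 = a9

e28b922b19a9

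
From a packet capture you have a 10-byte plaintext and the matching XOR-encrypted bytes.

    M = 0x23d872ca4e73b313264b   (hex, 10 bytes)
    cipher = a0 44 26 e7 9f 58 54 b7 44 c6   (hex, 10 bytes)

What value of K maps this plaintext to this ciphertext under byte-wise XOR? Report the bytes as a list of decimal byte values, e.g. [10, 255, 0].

Since cipher = M ⊕ K, XORing both sides with M gives K = M ⊕ cipher.
byte 0: 23 ^ a0 = 83
byte 1: d8 ^ 44 = 9c
byte 2: 72 ^ 26 = 54
byte 3: ca ^ e7 = 2d
byte 4: 4e ^ 9f = d1
byte 5: 73 ^ 58 = 2b
byte 6: b3 ^ 54 = e7
byte 7: 13 ^ b7 = a4
byte 8: 26 ^ 44 = 62
byte 9: 4b ^ c6 = 8d

[131, 156, 84, 45, 209, 43, 231, 164, 98, 141]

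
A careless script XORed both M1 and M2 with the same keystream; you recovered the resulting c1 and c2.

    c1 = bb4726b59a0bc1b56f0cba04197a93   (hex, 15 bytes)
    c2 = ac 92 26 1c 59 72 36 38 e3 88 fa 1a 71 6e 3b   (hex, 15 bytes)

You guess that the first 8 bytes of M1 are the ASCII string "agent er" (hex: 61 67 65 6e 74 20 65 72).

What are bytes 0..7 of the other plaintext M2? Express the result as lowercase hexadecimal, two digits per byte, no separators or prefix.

First, c1 ⊕ c2 = (M1 ⊕ K) ⊕ (M2 ⊕ K) = M1 ⊕ M2, so the key drops out. Then M2 = (M1 ⊕ M2) ⊕ M1 over the first 8 bytes.
byte 0: (bb XOR ac) XOR 61 = 17 XOR 61 = 76
byte 1: (47 XOR 92) XOR 67 = d5 XOR 67 = b2
byte 2: (26 XOR 26) XOR 65 = 00 XOR 65 = 65
byte 3: (b5 XOR 1c) XOR 6e = a9 XOR 6e = c7
byte 4: (9a XOR 59) XOR 74 = c3 XOR 74 = b7
byte 5: (0b XOR 72) XOR 20 = 79 XOR 20 = 59
byte 6: (c1 XOR 36) XOR 65 = f7 XOR 65 = 92
byte 7: (b5 XOR 38) XOR 72 = 8d XOR 72 = ff

76b265c7b75992ff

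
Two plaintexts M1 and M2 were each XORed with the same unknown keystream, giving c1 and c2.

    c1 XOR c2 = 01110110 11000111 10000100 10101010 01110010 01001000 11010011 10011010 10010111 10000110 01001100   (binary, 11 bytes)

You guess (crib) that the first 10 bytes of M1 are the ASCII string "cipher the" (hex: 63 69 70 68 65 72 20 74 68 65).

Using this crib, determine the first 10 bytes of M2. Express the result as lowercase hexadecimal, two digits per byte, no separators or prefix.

15aef4c2173af3eeffe3

Since c1 ⊕ c2 = M1 ⊕ M2, XORing with the guessed M1 bytes yields the corresponding M2 bytes: M2 = (c1 ⊕ c2) ⊕ M1.
118 XOR  99 =  21
199 XOR 105 = 174
132 XOR 112 = 244
170 XOR 104 = 194
114 XOR 101 =  23
 72 XOR 114 =  58
211 XOR  32 = 243
154 XOR 116 = 238
151 XOR 104 = 255
134 XOR 101 = 227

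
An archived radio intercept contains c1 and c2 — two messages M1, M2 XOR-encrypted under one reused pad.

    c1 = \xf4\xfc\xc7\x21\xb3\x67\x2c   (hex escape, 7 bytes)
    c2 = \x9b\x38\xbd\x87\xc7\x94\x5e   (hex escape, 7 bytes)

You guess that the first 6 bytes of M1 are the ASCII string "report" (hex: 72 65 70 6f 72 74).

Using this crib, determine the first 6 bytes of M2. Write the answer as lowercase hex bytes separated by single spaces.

1d a1 0a c9 06 87

First, c1 ⊕ c2 = (M1 ⊕ K) ⊕ (M2 ⊕ K) = M1 ⊕ M2, so the key drops out. Then M2 = (M1 ⊕ M2) ⊕ M1 over the first 6 bytes.
byte 0: (f4 ⊕ 9b) ⊕ 72 = 6f ⊕ 72 = 1d
byte 1: (fc ⊕ 38) ⊕ 65 = c4 ⊕ 65 = a1
byte 2: (c7 ⊕ bd) ⊕ 70 = 7a ⊕ 70 = 0a
byte 3: (21 ⊕ 87) ⊕ 6f = a6 ⊕ 6f = c9
byte 4: (b3 ⊕ c7) ⊕ 72 = 74 ⊕ 72 = 06
byte 5: (67 ⊕ 94) ⊕ 74 = f3 ⊕ 74 = 87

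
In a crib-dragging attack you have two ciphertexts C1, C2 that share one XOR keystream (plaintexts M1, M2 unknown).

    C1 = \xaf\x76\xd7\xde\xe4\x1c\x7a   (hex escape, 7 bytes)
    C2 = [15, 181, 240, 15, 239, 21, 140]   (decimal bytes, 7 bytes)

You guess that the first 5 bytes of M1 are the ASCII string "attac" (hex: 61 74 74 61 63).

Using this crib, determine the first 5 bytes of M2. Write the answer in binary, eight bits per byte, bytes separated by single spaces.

First, C1 ⊕ C2 = (M1 ⊕ K) ⊕ (M2 ⊕ K) = M1 ⊕ M2, so the key drops out. Then M2 = (M1 ⊕ M2) ⊕ M1 over the first 5 bytes.
byte 0: (af ^ 0f) ^ 61 = a0 ^ 61 = c1
byte 1: (76 ^ b5) ^ 74 = c3 ^ 74 = b7
byte 2: (d7 ^ f0) ^ 74 = 27 ^ 74 = 53
byte 3: (de ^ 0f) ^ 61 = d1 ^ 61 = b0
byte 4: (e4 ^ ef) ^ 63 = 0b ^ 63 = 68

11000001 10110111 01010011 10110000 01101000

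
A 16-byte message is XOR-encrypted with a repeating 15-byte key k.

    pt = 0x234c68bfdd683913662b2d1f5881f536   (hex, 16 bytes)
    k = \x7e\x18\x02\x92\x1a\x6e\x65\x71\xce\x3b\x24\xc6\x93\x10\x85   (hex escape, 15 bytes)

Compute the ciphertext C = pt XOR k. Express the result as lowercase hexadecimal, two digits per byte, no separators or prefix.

5d546a2dc7065c62a81009d9cb917048

The 15-byte key repeats, so the effective keystream is 7e 18 02 92 1a 6e 65 71 ce 3b 24 c6 93 10 85 7e.
byte 0: 23 ^ 7e = 5d
byte 1: 4c ^ 18 = 54
byte 2: 68 ^ 02 = 6a
byte 3: bf ^ 92 = 2d
byte 4: dd ^ 1a = c7
byte 5: 68 ^ 6e = 06
byte 6: 39 ^ 65 = 5c
byte 7: 13 ^ 71 = 62
byte 8: 66 ^ ce = a8
byte 9: 2b ^ 3b = 10
byte 10: 2d ^ 24 = 09
byte 11: 1f ^ c6 = d9
byte 12: 58 ^ 93 = cb
byte 13: 81 ^ 10 = 91
byte 14: f5 ^ 85 = 70
byte 15: 36 ^ 7e = 48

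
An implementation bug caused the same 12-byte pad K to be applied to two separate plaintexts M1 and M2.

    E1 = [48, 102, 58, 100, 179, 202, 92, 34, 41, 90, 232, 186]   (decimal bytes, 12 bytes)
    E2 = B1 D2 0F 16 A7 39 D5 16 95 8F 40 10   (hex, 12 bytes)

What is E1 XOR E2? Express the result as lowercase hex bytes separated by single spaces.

E1 ⊕ E2 = (M1 ⊕ K) ⊕ (M2 ⊕ K) = M1 ⊕ M2 — the shared key cancels under XOR.
 48 XOR 177 = 129
102 XOR 210 = 180
 58 XOR  15 =  53
100 XOR  22 = 114
179 XOR 167 =  20
202 XOR  57 = 243
 92 XOR 213 = 137
 34 XOR  22 =  52
 41 XOR 149 = 188
 90 XOR 143 = 213
232 XOR  64 = 168
186 XOR  16 = 170

81 b4 35 72 14 f3 89 34 bc d5 a8 aa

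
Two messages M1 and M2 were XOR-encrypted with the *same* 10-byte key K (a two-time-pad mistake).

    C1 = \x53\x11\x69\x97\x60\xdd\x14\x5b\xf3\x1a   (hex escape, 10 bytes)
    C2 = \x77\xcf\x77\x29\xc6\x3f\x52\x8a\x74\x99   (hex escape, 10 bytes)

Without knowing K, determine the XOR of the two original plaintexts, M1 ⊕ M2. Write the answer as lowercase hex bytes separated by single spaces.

24 de 1e be a6 e2 46 d1 87 83

C1 ⊕ C2 = (M1 ⊕ K) ⊕ (M2 ⊕ K) = M1 ⊕ M2 — the shared key cancels under XOR.
 83 ⊕ 119 =  36
 17 ⊕ 207 = 222
105 ⊕ 119 =  30
151 ⊕  41 = 190
 96 ⊕ 198 = 166
221 ⊕  63 = 226
 20 ⊕  82 =  70
 91 ⊕ 138 = 209
243 ⊕ 116 = 135
 26 ⊕ 153 = 131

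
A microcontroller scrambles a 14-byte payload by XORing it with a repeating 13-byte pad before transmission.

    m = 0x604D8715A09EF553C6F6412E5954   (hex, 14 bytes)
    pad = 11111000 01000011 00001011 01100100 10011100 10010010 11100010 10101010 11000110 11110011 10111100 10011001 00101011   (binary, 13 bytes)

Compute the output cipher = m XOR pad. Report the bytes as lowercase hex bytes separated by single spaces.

The 13-byte key repeats, so the effective keystream is f8 43 0b 64 9c 92 e2 aa c6 f3 bc 99 2b f8.
byte 0: 01100000 ⊕ 11111000 = 10011000
byte 1: 01001101 ⊕ 01000011 = 00001110
byte 2: 10000111 ⊕ 00001011 = 10001100
byte 3: 00010101 ⊕ 01100100 = 01110001
byte 4: 10100000 ⊕ 10011100 = 00111100
byte 5: 10011110 ⊕ 10010010 = 00001100
byte 6: 11110101 ⊕ 11100010 = 00010111
byte 7: 01010011 ⊕ 10101010 = 11111001
byte 8: 11000110 ⊕ 11000110 = 00000000
byte 9: 11110110 ⊕ 11110011 = 00000101
byte 10: 01000001 ⊕ 10111100 = 11111101
byte 11: 00101110 ⊕ 10011001 = 10110111
byte 12: 01011001 ⊕ 00101011 = 01110010
byte 13: 01010100 ⊕ 11111000 = 10101100

98 0e 8c 71 3c 0c 17 f9 00 05 fd b7 72 ac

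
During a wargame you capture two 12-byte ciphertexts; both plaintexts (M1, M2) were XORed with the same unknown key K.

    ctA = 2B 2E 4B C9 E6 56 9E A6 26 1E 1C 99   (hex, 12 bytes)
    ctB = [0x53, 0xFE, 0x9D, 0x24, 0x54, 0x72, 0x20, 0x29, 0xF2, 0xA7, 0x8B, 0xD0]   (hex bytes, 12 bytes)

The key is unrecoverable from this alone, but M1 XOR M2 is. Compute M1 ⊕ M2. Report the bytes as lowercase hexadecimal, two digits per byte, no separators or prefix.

78d0d6edb224be8fd4b99749

ctA ⊕ ctB = (M1 ⊕ K) ⊕ (M2 ⊕ K) = M1 ⊕ M2 — the shared key cancels under XOR.
2b ⊕ 53 = 78
2e ⊕ fe = d0
4b ⊕ 9d = d6
c9 ⊕ 24 = ed
e6 ⊕ 54 = b2
56 ⊕ 72 = 24
9e ⊕ 20 = be
a6 ⊕ 29 = 8f
26 ⊕ f2 = d4
1e ⊕ a7 = b9
1c ⊕ 8b = 97
99 ⊕ d0 = 49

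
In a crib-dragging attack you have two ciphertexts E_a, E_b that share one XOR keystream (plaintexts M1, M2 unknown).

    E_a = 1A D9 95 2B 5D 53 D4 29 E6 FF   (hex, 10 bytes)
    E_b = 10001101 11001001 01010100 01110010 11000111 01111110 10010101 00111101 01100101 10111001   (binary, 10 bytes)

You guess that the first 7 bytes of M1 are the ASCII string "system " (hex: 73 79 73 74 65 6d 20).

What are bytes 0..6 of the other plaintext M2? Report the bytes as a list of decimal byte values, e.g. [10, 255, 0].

First, E_a ⊕ E_b = (M1 ⊕ K) ⊕ (M2 ⊕ K) = M1 ⊕ M2, so the key drops out. Then M2 = (M1 ⊕ M2) ⊕ M1 over the first 7 bytes.
byte 0: (1a ^ 8d) ^ 73 = 97 ^ 73 = e4
byte 1: (d9 ^ c9) ^ 79 = 10 ^ 79 = 69
byte 2: (95 ^ 54) ^ 73 = c1 ^ 73 = b2
byte 3: (2b ^ 72) ^ 74 = 59 ^ 74 = 2d
byte 4: (5d ^ c7) ^ 65 = 9a ^ 65 = ff
byte 5: (53 ^ 7e) ^ 6d = 2d ^ 6d = 40
byte 6: (d4 ^ 95) ^ 20 = 41 ^ 20 = 61

[228, 105, 178, 45, 255, 64, 97]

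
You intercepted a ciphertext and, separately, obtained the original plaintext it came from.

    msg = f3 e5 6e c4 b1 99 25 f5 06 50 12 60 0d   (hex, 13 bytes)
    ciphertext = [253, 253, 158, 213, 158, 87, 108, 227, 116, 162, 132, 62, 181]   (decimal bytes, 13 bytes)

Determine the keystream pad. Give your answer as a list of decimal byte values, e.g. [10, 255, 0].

[14, 24, 240, 17, 47, 206, 73, 22, 114, 242, 150, 94, 184]

Since ciphertext = msg ⊕ pad, XORing both sides with msg gives pad = msg ⊕ ciphertext.
243 ^ 253 =  14
229 ^ 253 =  24
110 ^ 158 = 240
196 ^ 213 =  17
177 ^ 158 =  47
153 ^  87 = 206
 37 ^ 108 =  73
245 ^ 227 =  22
  6 ^ 116 = 114
 80 ^ 162 = 242
 18 ^ 132 = 150
 96 ^  62 =  94
 13 ^ 181 = 184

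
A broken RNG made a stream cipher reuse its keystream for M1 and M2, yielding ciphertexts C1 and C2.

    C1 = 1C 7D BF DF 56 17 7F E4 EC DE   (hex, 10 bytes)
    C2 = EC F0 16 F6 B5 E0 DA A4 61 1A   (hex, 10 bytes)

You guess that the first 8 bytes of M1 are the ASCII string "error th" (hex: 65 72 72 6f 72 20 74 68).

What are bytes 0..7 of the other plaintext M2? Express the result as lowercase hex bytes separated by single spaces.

95 ff db 46 91 d7 d1 28

First, C1 ⊕ C2 = (M1 ⊕ K) ⊕ (M2 ⊕ K) = M1 ⊕ M2, so the key drops out. Then M2 = (M1 ⊕ M2) ⊕ M1 over the first 8 bytes.
byte 0: (1c ^ ec) ^ 65 = f0 ^ 65 = 95
byte 1: (7d ^ f0) ^ 72 = 8d ^ 72 = ff
byte 2: (bf ^ 16) ^ 72 = a9 ^ 72 = db
byte 3: (df ^ f6) ^ 6f = 29 ^ 6f = 46
byte 4: (56 ^ b5) ^ 72 = e3 ^ 72 = 91
byte 5: (17 ^ e0) ^ 20 = f7 ^ 20 = d7
byte 6: (7f ^ da) ^ 74 = a5 ^ 74 = d1
byte 7: (e4 ^ a4) ^ 68 = 40 ^ 68 = 28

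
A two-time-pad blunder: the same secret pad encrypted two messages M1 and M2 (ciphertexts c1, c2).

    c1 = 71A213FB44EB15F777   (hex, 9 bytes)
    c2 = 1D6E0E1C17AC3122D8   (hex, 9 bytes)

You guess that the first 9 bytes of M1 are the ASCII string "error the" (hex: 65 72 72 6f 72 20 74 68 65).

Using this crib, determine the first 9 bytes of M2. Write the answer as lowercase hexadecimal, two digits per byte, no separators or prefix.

09be6f88216750bdca

First, c1 ⊕ c2 = (M1 ⊕ K) ⊕ (M2 ⊕ K) = M1 ⊕ M2, so the key drops out. Then M2 = (M1 ⊕ M2) ⊕ M1 over the first 9 bytes.
byte 0: (71 xor 1d) xor 65 = 6c xor 65 = 09
byte 1: (a2 xor 6e) xor 72 = cc xor 72 = be
byte 2: (13 xor 0e) xor 72 = 1d xor 72 = 6f
byte 3: (fb xor 1c) xor 6f = e7 xor 6f = 88
byte 4: (44 xor 17) xor 72 = 53 xor 72 = 21
byte 5: (eb xor ac) xor 20 = 47 xor 20 = 67
byte 6: (15 xor 31) xor 74 = 24 xor 74 = 50
byte 7: (f7 xor 22) xor 68 = d5 xor 68 = bd
byte 8: (77 xor d8) xor 65 = af xor 65 = ca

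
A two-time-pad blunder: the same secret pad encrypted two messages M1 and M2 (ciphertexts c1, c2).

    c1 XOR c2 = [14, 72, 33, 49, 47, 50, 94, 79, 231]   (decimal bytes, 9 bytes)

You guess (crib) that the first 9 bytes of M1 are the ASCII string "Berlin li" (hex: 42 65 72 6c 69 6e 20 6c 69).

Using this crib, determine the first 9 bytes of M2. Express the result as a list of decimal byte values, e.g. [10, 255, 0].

[76, 45, 83, 93, 70, 92, 126, 35, 142]

Since c1 ⊕ c2 = M1 ⊕ M2, XORing with the guessed M1 bytes yields the corresponding M2 bytes: M2 = (c1 ⊕ c2) ⊕ M1.
 14 ⊕  66 =  76
 72 ⊕ 101 =  45
 33 ⊕ 114 =  83
 49 ⊕ 108 =  93
 47 ⊕ 105 =  70
 50 ⊕ 110 =  92
 94 ⊕  32 = 126
 79 ⊕ 108 =  35
231 ⊕ 105 = 142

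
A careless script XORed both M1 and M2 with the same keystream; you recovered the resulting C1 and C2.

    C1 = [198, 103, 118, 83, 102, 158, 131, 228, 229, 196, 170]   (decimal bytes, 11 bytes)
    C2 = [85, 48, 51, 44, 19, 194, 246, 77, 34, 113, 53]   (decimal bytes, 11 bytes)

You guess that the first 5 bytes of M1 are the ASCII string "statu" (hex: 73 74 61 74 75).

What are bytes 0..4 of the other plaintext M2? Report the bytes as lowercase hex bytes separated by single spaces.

e0 23 24 0b 00

First, C1 ⊕ C2 = (M1 ⊕ K) ⊕ (M2 ⊕ K) = M1 ⊕ M2, so the key drops out. Then M2 = (M1 ⊕ M2) ⊕ M1 over the first 5 bytes.
byte 0: (c6 ⊕ 55) ⊕ 73 = 93 ⊕ 73 = e0
byte 1: (67 ⊕ 30) ⊕ 74 = 57 ⊕ 74 = 23
byte 2: (76 ⊕ 33) ⊕ 61 = 45 ⊕ 61 = 24
byte 3: (53 ⊕ 2c) ⊕ 74 = 7f ⊕ 74 = 0b
byte 4: (66 ⊕ 13) ⊕ 75 = 75 ⊕ 75 = 00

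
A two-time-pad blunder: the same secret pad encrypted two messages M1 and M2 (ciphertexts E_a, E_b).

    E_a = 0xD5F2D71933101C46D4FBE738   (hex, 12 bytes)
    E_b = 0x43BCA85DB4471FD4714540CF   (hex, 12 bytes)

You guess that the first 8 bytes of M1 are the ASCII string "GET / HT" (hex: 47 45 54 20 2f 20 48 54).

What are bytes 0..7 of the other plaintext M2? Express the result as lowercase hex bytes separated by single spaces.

First, E_a ⊕ E_b = (M1 ⊕ K) ⊕ (M2 ⊕ K) = M1 ⊕ M2, so the key drops out. Then M2 = (M1 ⊕ M2) ⊕ M1 over the first 8 bytes.
byte 0: (d5 ^ 43) ^ 47 = 96 ^ 47 = d1
byte 1: (f2 ^ bc) ^ 45 = 4e ^ 45 = 0b
byte 2: (d7 ^ a8) ^ 54 = 7f ^ 54 = 2b
byte 3: (19 ^ 5d) ^ 20 = 44 ^ 20 = 64
byte 4: (33 ^ b4) ^ 2f = 87 ^ 2f = a8
byte 5: (10 ^ 47) ^ 20 = 57 ^ 20 = 77
byte 6: (1c ^ 1f) ^ 48 = 03 ^ 48 = 4b
byte 7: (46 ^ d4) ^ 54 = 92 ^ 54 = c6

d1 0b 2b 64 a8 77 4b c6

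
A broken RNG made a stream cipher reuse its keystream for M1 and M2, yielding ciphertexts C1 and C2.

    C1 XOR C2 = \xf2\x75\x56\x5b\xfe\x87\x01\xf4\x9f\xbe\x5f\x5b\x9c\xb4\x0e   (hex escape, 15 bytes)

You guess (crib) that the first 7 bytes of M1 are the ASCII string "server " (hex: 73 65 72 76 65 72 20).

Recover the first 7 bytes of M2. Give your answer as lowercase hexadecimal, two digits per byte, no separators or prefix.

Since C1 ⊕ C2 = M1 ⊕ M2, XORing with the guessed M1 bytes yields the corresponding M2 bytes: M2 = (C1 ⊕ C2) ⊕ M1.
11110010 ⊕ 01110011 = 10000001
01110101 ⊕ 01100101 = 00010000
01010110 ⊕ 01110010 = 00100100
01011011 ⊕ 01110110 = 00101101
11111110 ⊕ 01100101 = 10011011
10000111 ⊕ 01110010 = 11110101
00000001 ⊕ 00100000 = 00100001

8110242d9bf521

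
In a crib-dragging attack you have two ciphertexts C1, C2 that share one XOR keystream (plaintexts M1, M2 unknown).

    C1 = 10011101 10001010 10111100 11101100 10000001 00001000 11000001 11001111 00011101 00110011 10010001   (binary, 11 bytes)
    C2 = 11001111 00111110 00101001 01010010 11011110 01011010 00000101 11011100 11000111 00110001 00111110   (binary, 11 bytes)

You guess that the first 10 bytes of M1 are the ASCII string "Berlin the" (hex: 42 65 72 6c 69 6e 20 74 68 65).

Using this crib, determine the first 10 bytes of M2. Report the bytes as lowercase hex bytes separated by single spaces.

First, C1 ⊕ C2 = (M1 ⊕ K) ⊕ (M2 ⊕ K) = M1 ⊕ M2, so the key drops out. Then M2 = (M1 ⊕ M2) ⊕ M1 over the first 10 bytes.
byte 0: (9d ^ cf) ^ 42 = 52 ^ 42 = 10
byte 1: (8a ^ 3e) ^ 65 = b4 ^ 65 = d1
byte 2: (bc ^ 29) ^ 72 = 95 ^ 72 = e7
byte 3: (ec ^ 52) ^ 6c = be ^ 6c = d2
byte 4: (81 ^ de) ^ 69 = 5f ^ 69 = 36
byte 5: (08 ^ 5a) ^ 6e = 52 ^ 6e = 3c
byte 6: (c1 ^ 05) ^ 20 = c4 ^ 20 = e4
byte 7: (cf ^ dc) ^ 74 = 13 ^ 74 = 67
byte 8: (1d ^ c7) ^ 68 = da ^ 68 = b2
byte 9: (33 ^ 31) ^ 65 = 02 ^ 65 = 67

10 d1 e7 d2 36 3c e4 67 b2 67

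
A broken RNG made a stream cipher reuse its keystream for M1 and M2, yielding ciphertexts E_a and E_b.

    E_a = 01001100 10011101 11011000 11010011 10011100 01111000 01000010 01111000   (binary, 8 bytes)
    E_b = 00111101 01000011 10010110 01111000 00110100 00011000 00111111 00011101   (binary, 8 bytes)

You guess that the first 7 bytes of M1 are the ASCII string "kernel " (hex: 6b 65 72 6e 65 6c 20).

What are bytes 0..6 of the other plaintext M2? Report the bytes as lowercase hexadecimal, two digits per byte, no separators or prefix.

First, E_a ⊕ E_b = (M1 ⊕ K) ⊕ (M2 ⊕ K) = M1 ⊕ M2, so the key drops out. Then M2 = (M1 ⊕ M2) ⊕ M1 over the first 7 bytes.
byte 0: (4c xor 3d) xor 6b = 71 xor 6b = 1a
byte 1: (9d xor 43) xor 65 = de xor 65 = bb
byte 2: (d8 xor 96) xor 72 = 4e xor 72 = 3c
byte 3: (d3 xor 78) xor 6e = ab xor 6e = c5
byte 4: (9c xor 34) xor 65 = a8 xor 65 = cd
byte 5: (78 xor 18) xor 6c = 60 xor 6c = 0c
byte 6: (42 xor 3f) xor 20 = 7d xor 20 = 5d

1abb3cc5cd0c5d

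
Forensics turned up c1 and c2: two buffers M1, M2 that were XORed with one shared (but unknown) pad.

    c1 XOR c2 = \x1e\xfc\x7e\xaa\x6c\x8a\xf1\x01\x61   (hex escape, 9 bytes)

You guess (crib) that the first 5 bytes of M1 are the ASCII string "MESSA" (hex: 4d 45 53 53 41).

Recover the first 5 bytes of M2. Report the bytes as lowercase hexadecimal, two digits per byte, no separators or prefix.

Since c1 ⊕ c2 = M1 ⊕ M2, XORing with the guessed M1 bytes yields the corresponding M2 bytes: M2 = (c1 ⊕ c2) ⊕ M1.
byte 0:  30 XOR  77 =  83
byte 1: 252 XOR  69 = 185
byte 2: 126 XOR  83 =  45
byte 3: 170 XOR  83 = 249
byte 4: 108 XOR  65 =  45

53b92df92d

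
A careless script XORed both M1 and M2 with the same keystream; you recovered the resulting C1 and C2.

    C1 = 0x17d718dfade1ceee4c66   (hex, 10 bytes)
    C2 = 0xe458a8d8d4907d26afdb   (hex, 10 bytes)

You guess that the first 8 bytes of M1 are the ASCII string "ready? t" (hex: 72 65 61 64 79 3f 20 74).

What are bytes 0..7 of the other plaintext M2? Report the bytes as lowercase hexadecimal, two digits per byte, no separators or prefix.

81ead163004e93bc

First, C1 ⊕ C2 = (M1 ⊕ K) ⊕ (M2 ⊕ K) = M1 ⊕ M2, so the key drops out. Then M2 = (M1 ⊕ M2) ⊕ M1 over the first 8 bytes.
byte 0: (17 ^ e4) ^ 72 = f3 ^ 72 = 81
byte 1: (d7 ^ 58) ^ 65 = 8f ^ 65 = ea
byte 2: (18 ^ a8) ^ 61 = b0 ^ 61 = d1
byte 3: (df ^ d8) ^ 64 = 07 ^ 64 = 63
byte 4: (ad ^ d4) ^ 79 = 79 ^ 79 = 00
byte 5: (e1 ^ 90) ^ 3f = 71 ^ 3f = 4e
byte 6: (ce ^ 7d) ^ 20 = b3 ^ 20 = 93
byte 7: (ee ^ 26) ^ 74 = c8 ^ 74 = bc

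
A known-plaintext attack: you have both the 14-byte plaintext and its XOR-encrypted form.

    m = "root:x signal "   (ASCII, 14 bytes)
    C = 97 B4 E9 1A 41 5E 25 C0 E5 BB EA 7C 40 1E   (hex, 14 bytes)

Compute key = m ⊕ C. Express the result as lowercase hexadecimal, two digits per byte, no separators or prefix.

Since C = m ⊕ key, XORing both sides with m gives key = m ⊕ C.
72 xor 97 = e5
6f xor b4 = db
6f xor e9 = 86
74 xor 1a = 6e
3a xor 41 = 7b
78 xor 5e = 26
20 xor 25 = 05
73 xor c0 = b3
69 xor e5 = 8c
67 xor bb = dc
6e xor ea = 84
61 xor 7c = 1d
6c xor 40 = 2c
20 xor 1e = 3e

e5db866e7b2605b38cdc841d2c3e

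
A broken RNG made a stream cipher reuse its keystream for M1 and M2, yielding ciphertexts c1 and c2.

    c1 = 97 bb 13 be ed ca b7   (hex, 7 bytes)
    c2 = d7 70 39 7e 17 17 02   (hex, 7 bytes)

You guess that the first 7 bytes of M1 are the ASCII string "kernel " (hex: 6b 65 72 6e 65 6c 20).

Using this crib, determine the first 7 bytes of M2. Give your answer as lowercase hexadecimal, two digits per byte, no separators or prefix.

First, c1 ⊕ c2 = (M1 ⊕ K) ⊕ (M2 ⊕ K) = M1 ⊕ M2, so the key drops out. Then M2 = (M1 ⊕ M2) ⊕ M1 over the first 7 bytes.
byte 0: (97 ⊕ d7) ⊕ 6b = 40 ⊕ 6b = 2b
byte 1: (bb ⊕ 70) ⊕ 65 = cb ⊕ 65 = ae
byte 2: (13 ⊕ 39) ⊕ 72 = 2a ⊕ 72 = 58
byte 3: (be ⊕ 7e) ⊕ 6e = c0 ⊕ 6e = ae
byte 4: (ed ⊕ 17) ⊕ 65 = fa ⊕ 65 = 9f
byte 5: (ca ⊕ 17) ⊕ 6c = dd ⊕ 6c = b1
byte 6: (b7 ⊕ 02) ⊕ 20 = b5 ⊕ 20 = 95

2bae58ae9fb195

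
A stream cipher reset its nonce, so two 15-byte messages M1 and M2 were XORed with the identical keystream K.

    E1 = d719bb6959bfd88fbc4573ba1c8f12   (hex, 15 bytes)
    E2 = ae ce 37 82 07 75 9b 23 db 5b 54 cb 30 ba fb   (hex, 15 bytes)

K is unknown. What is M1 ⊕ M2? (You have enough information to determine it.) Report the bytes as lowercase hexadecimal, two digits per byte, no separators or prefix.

E1 ⊕ E2 = (M1 ⊕ K) ⊕ (M2 ⊕ K) = M1 ⊕ M2 — the shared key cancels under XOR.
d7 ⊕ ae = 79
19 ⊕ ce = d7
bb ⊕ 37 = 8c
69 ⊕ 82 = eb
59 ⊕ 07 = 5e
bf ⊕ 75 = ca
d8 ⊕ 9b = 43
8f ⊕ 23 = ac
bc ⊕ db = 67
45 ⊕ 5b = 1e
73 ⊕ 54 = 27
ba ⊕ cb = 71
1c ⊕ 30 = 2c
8f ⊕ ba = 35
12 ⊕ fb = e9

79d78ceb5eca43ac671e27712c35e9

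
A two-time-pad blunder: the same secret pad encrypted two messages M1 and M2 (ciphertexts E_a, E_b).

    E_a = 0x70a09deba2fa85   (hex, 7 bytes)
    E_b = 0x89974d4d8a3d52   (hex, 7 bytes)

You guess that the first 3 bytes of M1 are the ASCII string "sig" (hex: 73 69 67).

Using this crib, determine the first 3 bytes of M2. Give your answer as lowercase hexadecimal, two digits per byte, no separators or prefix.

8a5eb7

First, E_a ⊕ E_b = (M1 ⊕ K) ⊕ (M2 ⊕ K) = M1 ⊕ M2, so the key drops out. Then M2 = (M1 ⊕ M2) ⊕ M1 over the first 3 bytes.
byte 0: (70 XOR 89) XOR 73 = f9 XOR 73 = 8a
byte 1: (a0 XOR 97) XOR 69 = 37 XOR 69 = 5e
byte 2: (9d XOR 4d) XOR 67 = d0 XOR 67 = b7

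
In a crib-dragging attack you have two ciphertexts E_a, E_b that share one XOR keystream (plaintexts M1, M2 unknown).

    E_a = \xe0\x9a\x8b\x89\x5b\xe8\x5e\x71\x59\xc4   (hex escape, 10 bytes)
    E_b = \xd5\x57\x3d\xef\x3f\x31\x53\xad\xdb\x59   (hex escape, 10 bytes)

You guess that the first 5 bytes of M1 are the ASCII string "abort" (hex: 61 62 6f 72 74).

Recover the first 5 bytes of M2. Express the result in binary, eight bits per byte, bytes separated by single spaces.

First, E_a ⊕ E_b = (M1 ⊕ K) ⊕ (M2 ⊕ K) = M1 ⊕ M2, so the key drops out. Then M2 = (M1 ⊕ M2) ⊕ M1 over the first 5 bytes.
byte 0: (e0 ⊕ d5) ⊕ 61 = 35 ⊕ 61 = 54
byte 1: (9a ⊕ 57) ⊕ 62 = cd ⊕ 62 = af
byte 2: (8b ⊕ 3d) ⊕ 6f = b6 ⊕ 6f = d9
byte 3: (89 ⊕ ef) ⊕ 72 = 66 ⊕ 72 = 14
byte 4: (5b ⊕ 3f) ⊕ 74 = 64 ⊕ 74 = 10

01010100 10101111 11011001 00010100 00010000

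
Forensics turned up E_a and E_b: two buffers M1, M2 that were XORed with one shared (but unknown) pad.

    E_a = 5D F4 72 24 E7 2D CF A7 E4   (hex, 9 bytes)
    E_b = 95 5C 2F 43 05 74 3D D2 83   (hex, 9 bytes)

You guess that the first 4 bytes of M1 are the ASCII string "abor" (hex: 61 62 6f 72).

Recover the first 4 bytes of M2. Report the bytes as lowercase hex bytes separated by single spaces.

a9 ca 32 15

First, E_a ⊕ E_b = (M1 ⊕ K) ⊕ (M2 ⊕ K) = M1 ⊕ M2, so the key drops out. Then M2 = (M1 ⊕ M2) ⊕ M1 over the first 4 bytes.
byte 0: (5d XOR 95) XOR 61 = c8 XOR 61 = a9
byte 1: (f4 XOR 5c) XOR 62 = a8 XOR 62 = ca
byte 2: (72 XOR 2f) XOR 6f = 5d XOR 6f = 32
byte 3: (24 XOR 43) XOR 72 = 67 XOR 72 = 15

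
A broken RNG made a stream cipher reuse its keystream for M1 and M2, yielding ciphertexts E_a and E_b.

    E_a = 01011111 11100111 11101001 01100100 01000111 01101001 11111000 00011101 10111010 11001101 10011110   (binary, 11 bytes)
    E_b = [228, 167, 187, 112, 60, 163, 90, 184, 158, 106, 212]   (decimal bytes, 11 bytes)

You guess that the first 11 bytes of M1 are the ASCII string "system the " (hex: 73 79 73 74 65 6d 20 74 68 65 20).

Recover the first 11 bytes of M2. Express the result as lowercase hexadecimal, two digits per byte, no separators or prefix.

c83921601ea782d14cc26a

First, E_a ⊕ E_b = (M1 ⊕ K) ⊕ (M2 ⊕ K) = M1 ⊕ M2, so the key drops out. Then M2 = (M1 ⊕ M2) ⊕ M1 over the first 11 bytes.
byte 0: (5f XOR e4) XOR 73 = bb XOR 73 = c8
byte 1: (e7 XOR a7) XOR 79 = 40 XOR 79 = 39
byte 2: (e9 XOR bb) XOR 73 = 52 XOR 73 = 21
byte 3: (64 XOR 70) XOR 74 = 14 XOR 74 = 60
byte 4: (47 XOR 3c) XOR 65 = 7b XOR 65 = 1e
byte 5: (69 XOR a3) XOR 6d = ca XOR 6d = a7
byte 6: (f8 XOR 5a) XOR 20 = a2 XOR 20 = 82
byte 7: (1d XOR b8) XOR 74 = a5 XOR 74 = d1
byte 8: (ba XOR 9e) XOR 68 = 24 XOR 68 = 4c
byte 9: (cd XOR 6a) XOR 65 = a7 XOR 65 = c2
byte 10: (9e XOR d4) XOR 20 = 4a XOR 20 = 6a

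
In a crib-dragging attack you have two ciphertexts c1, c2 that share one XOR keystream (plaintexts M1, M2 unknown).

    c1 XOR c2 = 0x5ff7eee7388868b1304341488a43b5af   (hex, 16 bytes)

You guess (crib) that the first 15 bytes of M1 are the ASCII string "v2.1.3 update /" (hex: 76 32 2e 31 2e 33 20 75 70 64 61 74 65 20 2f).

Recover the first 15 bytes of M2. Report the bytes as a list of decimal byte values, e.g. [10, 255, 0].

Since c1 ⊕ c2 = M1 ⊕ M2, XORing with the guessed M1 bytes yields the corresponding M2 bytes: M2 = (c1 ⊕ c2) ⊕ M1.
01011111 XOR 01110110 = 00101001
11110111 XOR 00110010 = 11000101
11101110 XOR 00101110 = 11000000
11100111 XOR 00110001 = 11010110
00111000 XOR 00101110 = 00010110
10001000 XOR 00110011 = 10111011
01101000 XOR 00100000 = 01001000
10110001 XOR 01110101 = 11000100
00110000 XOR 01110000 = 01000000
01000011 XOR 01100100 = 00100111
01000001 XOR 01100001 = 00100000
01001000 XOR 01110100 = 00111100
10001010 XOR 01100101 = 11101111
01000011 XOR 00100000 = 01100011
10110101 XOR 00101111 = 10011010

[41, 197, 192, 214, 22, 187, 72, 196, 64, 39, 32, 60, 239, 99, 154]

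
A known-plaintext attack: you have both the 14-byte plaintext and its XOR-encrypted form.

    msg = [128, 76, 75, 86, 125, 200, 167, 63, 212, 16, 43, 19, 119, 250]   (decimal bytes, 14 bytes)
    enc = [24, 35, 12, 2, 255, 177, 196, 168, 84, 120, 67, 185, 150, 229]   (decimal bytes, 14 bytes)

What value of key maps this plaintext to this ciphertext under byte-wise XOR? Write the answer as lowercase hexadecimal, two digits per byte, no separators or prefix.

Since enc = msg ⊕ key, XORing both sides with msg gives key = msg ⊕ enc.
byte 0: 80 ⊕ 18 = 98
byte 1: 4c ⊕ 23 = 6f
byte 2: 4b ⊕ 0c = 47
byte 3: 56 ⊕ 02 = 54
byte 4: 7d ⊕ ff = 82
byte 5: c8 ⊕ b1 = 79
byte 6: a7 ⊕ c4 = 63
byte 7: 3f ⊕ a8 = 97
byte 8: d4 ⊕ 54 = 80
byte 9: 10 ⊕ 78 = 68
byte 10: 2b ⊕ 43 = 68
byte 11: 13 ⊕ b9 = aa
byte 12: 77 ⊕ 96 = e1
byte 13: fa ⊕ e5 = 1f

986f475482796397806868aae11f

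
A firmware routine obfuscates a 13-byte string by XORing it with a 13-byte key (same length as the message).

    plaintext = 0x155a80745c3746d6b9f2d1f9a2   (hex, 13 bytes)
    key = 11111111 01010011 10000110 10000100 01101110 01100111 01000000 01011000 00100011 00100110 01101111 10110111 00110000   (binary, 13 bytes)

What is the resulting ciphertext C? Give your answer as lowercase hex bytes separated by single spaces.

ea 09 06 f0 32 50 06 8e 9a d4 be 4e 92

XOR is its own inverse, so applying the key byte-wise gives the result directly.
byte 0: 15 XOR ff = ea
byte 1: 5a XOR 53 = 09
byte 2: 80 XOR 86 = 06
byte 3: 74 XOR 84 = f0
byte 4: 5c XOR 6e = 32
byte 5: 37 XOR 67 = 50
byte 6: 46 XOR 40 = 06
byte 7: d6 XOR 58 = 8e
byte 8: b9 XOR 23 = 9a
byte 9: f2 XOR 26 = d4
byte 10: d1 XOR 6f = be
byte 11: f9 XOR b7 = 4e
byte 12: a2 XOR 30 = 92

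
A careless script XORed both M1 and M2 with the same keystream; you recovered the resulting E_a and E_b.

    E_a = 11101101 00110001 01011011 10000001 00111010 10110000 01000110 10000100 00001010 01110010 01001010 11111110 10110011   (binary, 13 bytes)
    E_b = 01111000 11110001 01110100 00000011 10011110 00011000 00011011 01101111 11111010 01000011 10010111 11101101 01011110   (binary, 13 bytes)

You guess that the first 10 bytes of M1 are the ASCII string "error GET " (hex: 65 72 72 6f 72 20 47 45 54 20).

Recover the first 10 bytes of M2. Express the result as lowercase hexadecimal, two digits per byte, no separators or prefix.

First, E_a ⊕ E_b = (M1 ⊕ K) ⊕ (M2 ⊕ K) = M1 ⊕ M2, so the key drops out. Then M2 = (M1 ⊕ M2) ⊕ M1 over the first 10 bytes.
byte 0: (ed xor 78) xor 65 = 95 xor 65 = f0
byte 1: (31 xor f1) xor 72 = c0 xor 72 = b2
byte 2: (5b xor 74) xor 72 = 2f xor 72 = 5d
byte 3: (81 xor 03) xor 6f = 82 xor 6f = ed
byte 4: (3a xor 9e) xor 72 = a4 xor 72 = d6
byte 5: (b0 xor 18) xor 20 = a8 xor 20 = 88
byte 6: (46 xor 1b) xor 47 = 5d xor 47 = 1a
byte 7: (84 xor 6f) xor 45 = eb xor 45 = ae
byte 8: (0a xor fa) xor 54 = f0 xor 54 = a4
byte 9: (72 xor 43) xor 20 = 31 xor 20 = 11

f0b25dedd6881aaea411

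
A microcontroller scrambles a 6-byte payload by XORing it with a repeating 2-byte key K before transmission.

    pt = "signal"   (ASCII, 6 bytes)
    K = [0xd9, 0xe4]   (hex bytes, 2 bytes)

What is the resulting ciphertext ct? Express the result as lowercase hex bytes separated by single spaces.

The 2-byte key repeats, so the effective keystream is d9 e4 d9 e4 d9 e4.
byte 0: 01110011 ^ 11011001 = 10101010
byte 1: 01101001 ^ 11100100 = 10001101
byte 2: 01100111 ^ 11011001 = 10111110
byte 3: 01101110 ^ 11100100 = 10001010
byte 4: 01100001 ^ 11011001 = 10111000
byte 5: 01101100 ^ 11100100 = 10001000

aa 8d be 8a b8 88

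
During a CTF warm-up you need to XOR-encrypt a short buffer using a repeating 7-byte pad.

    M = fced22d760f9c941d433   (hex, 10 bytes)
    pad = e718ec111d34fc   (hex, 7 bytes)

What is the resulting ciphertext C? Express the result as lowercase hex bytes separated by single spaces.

The 7-byte key repeats, so the effective keystream is e7 18 ec 11 1d 34 fc e7 18 ec.
byte 0: fc XOR e7 = 1b
byte 1: ed XOR 18 = f5
byte 2: 22 XOR ec = ce
byte 3: d7 XOR 11 = c6
byte 4: 60 XOR 1d = 7d
byte 5: f9 XOR 34 = cd
byte 6: c9 XOR fc = 35
byte 7: 41 XOR e7 = a6
byte 8: d4 XOR 18 = cc
byte 9: 33 XOR ec = df

1b f5 ce c6 7d cd 35 a6 cc df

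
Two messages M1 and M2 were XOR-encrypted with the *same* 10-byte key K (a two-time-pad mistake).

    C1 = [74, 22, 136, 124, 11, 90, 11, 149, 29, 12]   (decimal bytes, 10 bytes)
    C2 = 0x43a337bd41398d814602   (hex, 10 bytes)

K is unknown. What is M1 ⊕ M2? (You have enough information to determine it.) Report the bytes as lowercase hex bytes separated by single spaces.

C1 ⊕ C2 = (M1 ⊕ K) ⊕ (M2 ⊕ K) = M1 ⊕ M2 — the shared key cancels under XOR.
byte 0:  74 ^  67 =   9
byte 1:  22 ^ 163 = 181
byte 2: 136 ^  55 = 191
byte 3: 124 ^ 189 = 193
byte 4:  11 ^  65 =  74
byte 5:  90 ^  57 =  99
byte 6:  11 ^ 141 = 134
byte 7: 149 ^ 129 =  20
byte 8:  29 ^  70 =  91
byte 9:  12 ^   2 =  14

09 b5 bf c1 4a 63 86 14 5b 0e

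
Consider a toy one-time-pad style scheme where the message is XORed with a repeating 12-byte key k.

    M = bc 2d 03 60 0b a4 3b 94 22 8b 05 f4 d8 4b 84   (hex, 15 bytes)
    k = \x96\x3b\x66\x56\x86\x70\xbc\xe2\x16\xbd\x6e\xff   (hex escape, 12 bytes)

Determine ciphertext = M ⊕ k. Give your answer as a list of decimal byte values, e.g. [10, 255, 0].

The 12-byte key repeats, so the effective keystream is 96 3b 66 56 86 70 bc e2 16 bd 6e ff 96 3b 66.
byte 0: bc ⊕ 96 = 2a
byte 1: 2d ⊕ 3b = 16
byte 2: 03 ⊕ 66 = 65
byte 3: 60 ⊕ 56 = 36
byte 4: 0b ⊕ 86 = 8d
byte 5: a4 ⊕ 70 = d4
byte 6: 3b ⊕ bc = 87
byte 7: 94 ⊕ e2 = 76
byte 8: 22 ⊕ 16 = 34
byte 9: 8b ⊕ bd = 36
byte 10: 05 ⊕ 6e = 6b
byte 11: f4 ⊕ ff = 0b
byte 12: d8 ⊕ 96 = 4e
byte 13: 4b ⊕ 3b = 70
byte 14: 84 ⊕ 66 = e2

[42, 22, 101, 54, 141, 212, 135, 118, 52, 54, 107, 11, 78, 112, 226]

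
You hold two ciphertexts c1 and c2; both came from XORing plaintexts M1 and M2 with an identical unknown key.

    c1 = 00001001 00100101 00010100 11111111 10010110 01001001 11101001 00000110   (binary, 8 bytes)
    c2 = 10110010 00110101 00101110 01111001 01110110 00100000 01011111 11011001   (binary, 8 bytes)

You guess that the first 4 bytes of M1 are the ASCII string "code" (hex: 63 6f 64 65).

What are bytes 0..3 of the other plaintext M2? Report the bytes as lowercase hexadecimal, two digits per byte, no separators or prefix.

d87f5ee3

First, c1 ⊕ c2 = (M1 ⊕ K) ⊕ (M2 ⊕ K) = M1 ⊕ M2, so the key drops out. Then M2 = (M1 ⊕ M2) ⊕ M1 over the first 4 bytes.
byte 0: (09 XOR b2) XOR 63 = bb XOR 63 = d8
byte 1: (25 XOR 35) XOR 6f = 10 XOR 6f = 7f
byte 2: (14 XOR 2e) XOR 64 = 3a XOR 64 = 5e
byte 3: (ff XOR 79) XOR 65 = 86 XOR 65 = e3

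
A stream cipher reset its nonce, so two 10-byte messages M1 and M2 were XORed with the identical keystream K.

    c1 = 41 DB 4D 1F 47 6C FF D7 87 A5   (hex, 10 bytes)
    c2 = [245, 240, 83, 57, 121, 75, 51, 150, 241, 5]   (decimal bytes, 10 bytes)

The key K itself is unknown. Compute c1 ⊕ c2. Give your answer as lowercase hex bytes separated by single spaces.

c1 ⊕ c2 = (M1 ⊕ K) ⊕ (M2 ⊕ K) = M1 ⊕ M2 — the shared key cancels under XOR.
01000001 xor 11110101 = 10110100
11011011 xor 11110000 = 00101011
01001101 xor 01010011 = 00011110
00011111 xor 00111001 = 00100110
01000111 xor 01111001 = 00111110
01101100 xor 01001011 = 00100111
11111111 xor 00110011 = 11001100
11010111 xor 10010110 = 01000001
10000111 xor 11110001 = 01110110
10100101 xor 00000101 = 10100000

b4 2b 1e 26 3e 27 cc 41 76 a0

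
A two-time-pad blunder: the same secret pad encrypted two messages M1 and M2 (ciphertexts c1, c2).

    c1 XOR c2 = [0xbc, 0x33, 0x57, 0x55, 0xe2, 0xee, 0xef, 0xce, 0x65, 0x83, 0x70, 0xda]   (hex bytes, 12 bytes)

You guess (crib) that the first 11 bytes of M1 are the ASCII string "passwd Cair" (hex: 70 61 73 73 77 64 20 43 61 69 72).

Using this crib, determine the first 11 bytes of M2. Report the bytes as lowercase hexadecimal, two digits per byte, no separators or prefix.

cc522426958acf8d04ea02

Since c1 ⊕ c2 = M1 ⊕ M2, XORing with the guessed M1 bytes yields the corresponding M2 bytes: M2 = (c1 ⊕ c2) ⊕ M1.
10111100 ^ 01110000 = 11001100
00110011 ^ 01100001 = 01010010
01010111 ^ 01110011 = 00100100
01010101 ^ 01110011 = 00100110
11100010 ^ 01110111 = 10010101
11101110 ^ 01100100 = 10001010
11101111 ^ 00100000 = 11001111
11001110 ^ 01000011 = 10001101
01100101 ^ 01100001 = 00000100
10000011 ^ 01101001 = 11101010
01110000 ^ 01110010 = 00000010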